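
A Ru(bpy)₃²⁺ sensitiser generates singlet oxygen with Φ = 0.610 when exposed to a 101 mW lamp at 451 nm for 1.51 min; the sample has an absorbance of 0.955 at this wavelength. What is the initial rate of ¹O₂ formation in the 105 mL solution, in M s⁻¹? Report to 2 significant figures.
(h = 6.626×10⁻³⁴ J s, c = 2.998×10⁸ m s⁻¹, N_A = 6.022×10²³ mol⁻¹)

2.0×10⁻⁶ M s⁻¹

Photon energy at 451 nm: hc/λ = (6.626×10⁻³⁴)(2.998×10⁸)/(451×10⁻⁹) = 4.405×10⁻¹⁹ J.
Energy delivered: (101 mW)(90.6 s) = 9.151 J.
Photons incident: 9.151 / 4.405×10⁻¹⁹ = 2.077×10¹⁹, i.e. 2.077×10¹⁹/6.022×10²³ = 3.449×10⁻⁵ mol.
Fraction absorbed: 1 − 10^(−0.955) = 0.8891.
Photons absorbed: 0.8891 × 3.449×10⁻⁵ = 3.067×10⁻⁵ mol.
Product formed: 0.610 × 3.067×10⁻⁵ = 1.871×10⁻⁵ mol.
Rate: 1.871×10⁻⁵ mol / (90.6 s × 0.105 L) = 2.0×10⁻⁶ M s⁻¹.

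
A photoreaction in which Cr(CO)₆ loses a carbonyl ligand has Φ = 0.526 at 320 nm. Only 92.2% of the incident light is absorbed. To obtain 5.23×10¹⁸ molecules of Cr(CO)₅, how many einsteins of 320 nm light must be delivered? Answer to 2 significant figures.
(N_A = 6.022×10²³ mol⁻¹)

Product: 5.23×10¹⁸ / 6.022×10²³ = 8.685×10⁻⁶ mol.
Photons that must be absorbed: 8.685×10⁻⁶ / 0.526 = 1.651×10⁻⁵ mol.
Incident photons needed: 1.651×10⁻⁵ / 0.922 = 1.791×10⁻⁵ mol.

1.8×10⁻⁵ einstein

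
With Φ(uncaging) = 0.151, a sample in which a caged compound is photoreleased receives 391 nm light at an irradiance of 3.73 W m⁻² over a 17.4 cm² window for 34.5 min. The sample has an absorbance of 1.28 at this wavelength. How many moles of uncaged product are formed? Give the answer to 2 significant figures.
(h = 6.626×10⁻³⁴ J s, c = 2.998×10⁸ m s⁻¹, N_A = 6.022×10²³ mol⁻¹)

6.3×10⁻⁶ mol

Photon energy at 391 nm: hc/λ = (6.626×10⁻³⁴)(2.998×10⁸)/(391×10⁻⁹) = 5.080×10⁻¹⁹ J.
Energy delivered: (3.73 W m⁻²)(17.4×10⁻⁴ m²)(2070 s) = 13.43 J.
Photons incident: 13.43 / 5.080×10⁻¹⁹ = 2.644×10¹⁹, i.e. 2.644×10¹⁹/6.022×10²³ = 4.391×10⁻⁵ mol.
Fraction absorbed: 1 − 10^(−1.28) = 0.9475.
Photons absorbed: 0.9475 × 4.391×10⁻⁵ = 4.160×10⁻⁵ mol.
Product: Φ × n_abs = 0.151 × 4.160×10⁻⁵ = 6.282×10⁻⁶ mol.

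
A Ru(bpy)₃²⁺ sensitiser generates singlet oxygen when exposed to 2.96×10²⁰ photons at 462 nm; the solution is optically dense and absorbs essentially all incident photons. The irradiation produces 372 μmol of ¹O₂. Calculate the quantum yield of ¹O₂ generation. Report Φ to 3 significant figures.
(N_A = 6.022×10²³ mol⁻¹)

Φ = 0.757

Product: 372 μmol = 3.72×10⁻⁴ mol.
Moles of photons: 2.96×10²⁰ / 6.022×10²³ = 4.915×10⁻⁴ mol.
Φ = 3.72×10⁻⁴ mol / 4.915×10⁻⁴ mol photons = 0.757.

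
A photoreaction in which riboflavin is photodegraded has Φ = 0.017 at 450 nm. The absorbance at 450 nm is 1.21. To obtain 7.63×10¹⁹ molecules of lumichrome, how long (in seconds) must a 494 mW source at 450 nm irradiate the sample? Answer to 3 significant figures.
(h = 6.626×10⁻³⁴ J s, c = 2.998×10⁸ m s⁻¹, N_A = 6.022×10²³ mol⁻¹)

Product: 7.63×10¹⁹ / 6.022×10²³ = 1.267×10⁻⁴ mol.
Photons that must be absorbed: 1.267×10⁻⁴ / 0.017 = 0.007453 mol.
Fraction absorbed: 1 − 10^(−1.21) = 0.9383.
Incident photons needed: 0.007453 / 0.9383 = 0.007943 mol.
Photon energy: hc/λ = 4.414×10⁻¹⁹ J; per mole, 2.658×10⁵ J mol⁻¹.
Energy required: 0.007943 × 2.658×10⁵ = 2111 J.
Time: 2111 J / 0.494 W = 4270 s.

t ≈ 4270 s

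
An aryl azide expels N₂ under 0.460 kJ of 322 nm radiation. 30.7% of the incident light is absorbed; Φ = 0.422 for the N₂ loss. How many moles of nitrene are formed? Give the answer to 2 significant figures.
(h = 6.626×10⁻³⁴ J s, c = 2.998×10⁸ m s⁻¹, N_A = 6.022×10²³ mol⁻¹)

Photon energy at 322 nm: hc/λ = (6.626×10⁻³⁴)(2.998×10⁸)/(322×10⁻⁹) = 6.169×10⁻¹⁹ J.
Incident energy: 0.460 kJ = 460 J.
Photons incident: 460 / 6.169×10⁻¹⁹ = 7.457×10²⁰, i.e. 7.457×10²⁰/6.022×10²³ = 0.001238 mol.
Photons absorbed: 0.307 × 0.001238 = 3.801×10⁻⁴ mol.
Product: Φ × n_abs = 0.422 × 3.801×10⁻⁴ = 1.604×10⁻⁴ mol.

1.6×10⁻⁴ mol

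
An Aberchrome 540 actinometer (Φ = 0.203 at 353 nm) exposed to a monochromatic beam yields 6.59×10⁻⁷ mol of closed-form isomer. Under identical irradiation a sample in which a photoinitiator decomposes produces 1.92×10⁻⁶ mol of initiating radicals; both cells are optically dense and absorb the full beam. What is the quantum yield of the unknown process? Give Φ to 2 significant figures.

Photons absorbed by the actinometer: 6.59×10⁻⁷ / 0.203 = 3.246×10⁻⁶ mol.
Φ(unknown) = 1.92×10⁻⁶ / 3.246×10⁻⁶ = 0.59.

Φ = 0.59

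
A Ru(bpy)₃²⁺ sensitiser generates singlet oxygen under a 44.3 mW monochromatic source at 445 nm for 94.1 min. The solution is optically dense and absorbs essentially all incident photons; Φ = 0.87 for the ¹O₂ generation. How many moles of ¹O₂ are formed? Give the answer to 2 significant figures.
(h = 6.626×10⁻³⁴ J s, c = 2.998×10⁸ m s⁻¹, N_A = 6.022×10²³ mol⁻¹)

8.1×10⁻⁴ mol

Photon energy at 445 nm: hc/λ = (6.626×10⁻³⁴)(2.998×10⁸)/(445×10⁻⁹) = 4.464×10⁻¹⁹ J.
Energy delivered: (44.3 mW)(5646 s) = 250.1 J.
Photons incident: 250.1 / 4.464×10⁻¹⁹ = 5.603×10²⁰, i.e. 5.603×10²⁰/6.022×10²³ = 9.304×10⁻⁴ mol.
Product: Φ × n_abs = 0.87 × 9.304×10⁻⁴ = 8.094×10⁻⁴ mol.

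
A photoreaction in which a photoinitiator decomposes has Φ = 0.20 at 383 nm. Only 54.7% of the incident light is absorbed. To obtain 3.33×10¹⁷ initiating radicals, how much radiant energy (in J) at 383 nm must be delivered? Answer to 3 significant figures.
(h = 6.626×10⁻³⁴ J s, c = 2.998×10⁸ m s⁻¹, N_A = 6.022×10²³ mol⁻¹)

Product: 3.33×10¹⁷ / 6.022×10²³ = 5.530×10⁻⁷ mol.
Photons that must be absorbed: 5.530×10⁻⁷ / 0.20 = 2.765×10⁻⁶ mol.
Incident photons needed: 2.765×10⁻⁶ / 0.547 = 5.055×10⁻⁶ mol.
Photon energy: hc/λ = 5.187×10⁻¹⁹ J; per mole, 3.124×10⁵ J mol⁻¹.
Energy required: 5.055×10⁻⁶ × 3.124×10⁵ = 1.58 J.

1.58 J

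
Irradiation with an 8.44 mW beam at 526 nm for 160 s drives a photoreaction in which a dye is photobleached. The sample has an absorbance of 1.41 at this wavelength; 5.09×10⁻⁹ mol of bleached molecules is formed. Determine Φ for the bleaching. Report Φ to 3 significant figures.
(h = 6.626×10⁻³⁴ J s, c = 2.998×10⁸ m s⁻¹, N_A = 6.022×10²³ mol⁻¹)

Φ = 8.92×10⁻⁴

Photon energy at 526 nm: hc/λ = (6.626×10⁻³⁴)(2.998×10⁸)/(526×10⁻⁹) = 3.777×10⁻¹⁹ J.
Energy delivered: (8.44 mW)(160 s) = 1.350 J.
Photons incident: 1.350 / 3.777×10⁻¹⁹ = 3.574×10¹⁸, i.e. 3.574×10¹⁸/6.022×10²³ = 5.935×10⁻⁶ mol.
Fraction absorbed: 1 − 10^(−1.41) = 0.9611.
Photons absorbed: 0.9611 × 5.935×10⁻⁶ = 5.704×10⁻⁶ mol.
Φ = 5.09×10⁻⁹ mol / 5.704×10⁻⁶ mol photons = 8.92×10⁻⁴.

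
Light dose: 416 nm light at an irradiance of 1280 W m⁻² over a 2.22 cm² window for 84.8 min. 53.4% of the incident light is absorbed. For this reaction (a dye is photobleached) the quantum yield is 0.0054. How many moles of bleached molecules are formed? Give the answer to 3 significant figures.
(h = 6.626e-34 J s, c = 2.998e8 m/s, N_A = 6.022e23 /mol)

1.45e-5 mol

Photon energy at 416 nm: hc/λ = (6.626e-34)(2.998e8)/(416e-9) = 4.775e-19 J.
Energy delivered: (1280 W m⁻²)(2.22e-4 m²)(5088 s) = 1446 J.
Photons incident: 1446 / 4.775e-19 = 3.028e21, i.e. 3.028e21/6.022e23 = 0.005028 mol.
Photons absorbed: 0.534 × 0.005028 = 0.002685 mol.
Product: Φ × n_abs = 0.0054 × 0.002685 = 1.450e-5 mol.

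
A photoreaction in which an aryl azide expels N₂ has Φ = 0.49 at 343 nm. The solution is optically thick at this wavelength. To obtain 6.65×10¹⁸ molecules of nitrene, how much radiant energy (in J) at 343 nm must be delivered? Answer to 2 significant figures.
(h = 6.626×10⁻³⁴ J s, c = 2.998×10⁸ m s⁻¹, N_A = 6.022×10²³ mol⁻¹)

7.9 J

Product: 6.65×10¹⁸ / 6.022×10²³ = 1.104×10⁻⁵ mol.
Photons that must be absorbed: 1.104×10⁻⁵ / 0.49 = 2.253×10⁻⁵ mol.
Photon energy: hc/λ = 5.791×10⁻¹⁹ J; per mole, 3.487×10⁵ J mol⁻¹.
Energy required: 2.253×10⁻⁵ × 3.487×10⁵ = 7.9 J.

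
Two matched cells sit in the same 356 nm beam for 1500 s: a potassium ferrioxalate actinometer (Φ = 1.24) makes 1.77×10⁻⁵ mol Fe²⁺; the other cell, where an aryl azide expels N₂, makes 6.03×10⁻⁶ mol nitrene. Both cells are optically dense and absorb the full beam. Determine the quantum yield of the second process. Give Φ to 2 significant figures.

Φ = 0.42

Photons absorbed by the actinometer: 1.77×10⁻⁵ / 1.24 = 1.427×10⁻⁵ mol.
Φ(unknown) = 6.03×10⁻⁶ / 1.427×10⁻⁵ = 0.42.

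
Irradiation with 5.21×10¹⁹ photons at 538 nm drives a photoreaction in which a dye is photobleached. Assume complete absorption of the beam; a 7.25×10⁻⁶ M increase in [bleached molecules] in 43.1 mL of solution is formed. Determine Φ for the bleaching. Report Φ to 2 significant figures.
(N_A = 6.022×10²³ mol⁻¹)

Product: (7.25×10⁻⁶ M)(0.0431 L) = 3.125×10⁻⁷ mol.
Moles of photons: 5.21×10¹⁹ / 6.022×10²³ = 8.652×10⁻⁵ mol.
Φ = 3.125×10⁻⁷ mol / 8.652×10⁻⁵ mol photons = 0.0036.

Φ = 0.0036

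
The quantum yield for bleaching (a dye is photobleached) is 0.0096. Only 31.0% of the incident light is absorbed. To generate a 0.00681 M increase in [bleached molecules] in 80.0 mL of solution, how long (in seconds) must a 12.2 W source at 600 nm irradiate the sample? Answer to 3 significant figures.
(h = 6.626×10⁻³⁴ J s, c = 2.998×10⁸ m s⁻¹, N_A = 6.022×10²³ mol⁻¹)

Product: (0.00681 M)(0.08 L) = 5.448×10⁻⁴ mol.
Photons that must be absorbed: 5.448×10⁻⁴ / 0.0096 = 0.05675 mol.
Incident photons needed: 0.05675 / 0.310 = 0.1831 mol.
Photon energy: hc/λ = 3.311×10⁻¹⁹ J; per mole, 1.994×10⁵ J mol⁻¹.
Energy required: 0.1831 × 1.994×10⁵ = 3.651×10⁴ J.
Time: 3.651×10⁴ J / 12.2 W = 2990 s.

t ≈ 2990 s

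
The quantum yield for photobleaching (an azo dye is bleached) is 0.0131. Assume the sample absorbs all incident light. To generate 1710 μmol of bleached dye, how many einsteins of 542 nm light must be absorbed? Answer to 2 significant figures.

Product: 1710 μmol = 0.00171 mol.
Photons that must be absorbed: 0.00171 / 0.0131 = 0.1305 mol.

0.13 einstein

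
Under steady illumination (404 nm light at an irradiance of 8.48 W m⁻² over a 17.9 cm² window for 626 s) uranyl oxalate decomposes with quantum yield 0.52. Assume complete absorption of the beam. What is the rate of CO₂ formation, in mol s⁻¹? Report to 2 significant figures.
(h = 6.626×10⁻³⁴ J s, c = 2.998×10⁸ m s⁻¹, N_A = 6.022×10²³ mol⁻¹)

Photon energy at 404 nm: hc/λ = (6.626×10⁻³⁴)(2.998×10⁸)/(404×10⁻⁹) = 4.917×10⁻¹⁹ J.
Energy delivered: (8.48 W m⁻²)(17.9×10⁻⁴ m²)(626 s) = 9.502 J.
Photons incident: 9.502 / 4.917×10⁻¹⁹ = 1.932×10¹⁹, i.e. 1.932×10¹⁹/6.022×10²³ = 3.208×10⁻⁵ mol.
Product formed: 0.52 × 3.208×10⁻⁵ = 1.668×10⁻⁵ mol.
Rate: 1.668×10⁻⁵ / 626 s = 2.7×10⁻⁸ mol s⁻¹.

2.7×10⁻⁸ mol s⁻¹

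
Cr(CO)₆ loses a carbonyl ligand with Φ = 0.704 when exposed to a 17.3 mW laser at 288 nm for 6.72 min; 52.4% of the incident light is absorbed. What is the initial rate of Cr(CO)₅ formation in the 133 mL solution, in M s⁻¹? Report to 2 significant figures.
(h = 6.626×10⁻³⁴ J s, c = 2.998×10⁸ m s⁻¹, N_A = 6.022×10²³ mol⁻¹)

1.2×10⁻⁷ M s⁻¹

Photon energy at 288 nm: hc/λ = (6.626×10⁻³⁴)(2.998×10⁸)/(288×10⁻⁹) = 6.897×10⁻¹⁹ J.
Energy delivered: (17.3 mW)(403.2 s) = 6.975 J.
Photons incident: 6.975 / 6.897×10⁻¹⁹ = 1.011×10¹⁹, i.e. 1.011×10¹⁹/6.022×10²³ = 1.679×10⁻⁵ mol.
Photons absorbed: 0.524 × 1.679×10⁻⁵ = 8.798×10⁻⁶ mol.
Product formed: 0.704 × 8.798×10⁻⁶ = 6.194×10⁻⁶ mol.
Rate: 6.194×10⁻⁶ mol / (403.2 s × 0.133 L) = 1.2×10⁻⁷ M s⁻¹.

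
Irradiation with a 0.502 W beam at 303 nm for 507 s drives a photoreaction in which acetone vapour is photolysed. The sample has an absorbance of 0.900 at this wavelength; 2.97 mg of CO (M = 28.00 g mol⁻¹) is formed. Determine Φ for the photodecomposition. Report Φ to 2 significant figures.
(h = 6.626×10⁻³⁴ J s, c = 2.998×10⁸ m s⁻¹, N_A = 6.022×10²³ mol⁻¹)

Product: 2.97 mg / 28.00 g mol⁻¹ = 1.061×10⁻⁴ mol.
Photon energy at 303 nm: hc/λ = (6.626×10⁻³⁴)(2.998×10⁸)/(303×10⁻⁹) = 6.556×10⁻¹⁹ J.
Energy delivered: (0.502 W)(507 s) = 254.5 J.
Photons incident: 254.5 / 6.556×10⁻¹⁹ = 3.882×10²⁰, i.e. 3.882×10²⁰/6.022×10²³ = 6.446×10⁻⁴ mol.
Fraction absorbed: 1 − 10^(−0.900) = 0.8741.
Photons absorbed: 0.8741 × 6.446×10⁻⁴ = 5.634×10⁻⁴ mol.
Φ = 1.061×10⁻⁴ mol / 5.634×10⁻⁴ mol photons = 0.19.

Φ = 0.19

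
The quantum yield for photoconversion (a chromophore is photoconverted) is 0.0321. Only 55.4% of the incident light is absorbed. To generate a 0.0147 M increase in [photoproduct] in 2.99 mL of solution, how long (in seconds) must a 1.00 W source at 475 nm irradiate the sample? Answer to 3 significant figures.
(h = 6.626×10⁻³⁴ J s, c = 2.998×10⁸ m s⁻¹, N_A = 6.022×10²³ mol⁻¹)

Product: (0.0147 M)(0.00299 L) = 4.395×10⁻⁵ mol.
Photons that must be absorbed: 4.395×10⁻⁵ / 0.0321 = 0.001369 mol.
Incident photons needed: 0.001369 / 0.554 = 0.002471 mol.
Photon energy: hc/λ = 4.182×10⁻¹⁹ J; per mole, 2.518×10⁵ J mol⁻¹.
Energy required: 0.002471 × 2.518×10⁵ = 622.2 J.
Time: 622.2 J / 1 W = 622 s.

t ≈ 622 s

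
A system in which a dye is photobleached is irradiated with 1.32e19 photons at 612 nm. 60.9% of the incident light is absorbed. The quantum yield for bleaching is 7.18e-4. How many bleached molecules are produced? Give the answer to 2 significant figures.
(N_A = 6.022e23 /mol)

Moles of photons: 1.32e19 / 6.022e23 = 2.192e-5 mol.
Photons absorbed: 0.609 × 2.192e-5 = 1.335e-5 mol.
Product: Φ × n_abs = 7.18e-4 × 1.335e-5 = 9.585e-9 mol.
As a count: 9.585e-9 × 6.022e23 = 5.8e15.

5.8e15 bleached molecules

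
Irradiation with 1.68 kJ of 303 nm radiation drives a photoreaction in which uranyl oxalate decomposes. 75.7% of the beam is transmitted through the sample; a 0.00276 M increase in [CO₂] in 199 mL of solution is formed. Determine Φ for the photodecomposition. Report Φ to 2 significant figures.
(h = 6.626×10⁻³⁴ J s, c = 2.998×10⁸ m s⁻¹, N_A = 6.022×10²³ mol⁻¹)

Product: (0.00276 M)(0.199 L) = 5.492×10⁻⁴ mol.
Photon energy at 303 nm: hc/λ = (6.626×10⁻³⁴)(2.998×10⁸)/(303×10⁻⁹) = 6.556×10⁻¹⁹ J.
Incident energy: 1.68 kJ = 1680 J.
Photons incident: 1680 / 6.556×10⁻¹⁹ = 2.563×10²¹, i.e. 2.563×10²¹/6.022×10²³ = 0.004256 mol.
Fraction absorbed: 1 − 75.7/100 = 0.2430.
Photons absorbed: 0.2430 × 0.004256 = 0.001034 mol.
Φ = 5.492×10⁻⁴ mol / 0.001034 mol photons = 0.53.

Φ = 0.53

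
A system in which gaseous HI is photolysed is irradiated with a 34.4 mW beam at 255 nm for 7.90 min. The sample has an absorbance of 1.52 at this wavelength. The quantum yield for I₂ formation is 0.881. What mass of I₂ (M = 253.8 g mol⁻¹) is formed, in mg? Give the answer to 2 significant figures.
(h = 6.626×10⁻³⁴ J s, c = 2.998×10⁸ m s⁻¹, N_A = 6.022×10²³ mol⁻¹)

7.5 mg

Photon energy at 255 nm: hc/λ = (6.626×10⁻³⁴)(2.998×10⁸)/(255×10⁻⁹) = 7.790×10⁻¹⁹ J.
Energy delivered: (34.4 mW)(474 s) = 16.31 J.
Photons incident: 16.31 / 7.790×10⁻¹⁹ = 2.094×10¹⁹, i.e. 2.094×10¹⁹/6.022×10²³ = 3.477×10⁻⁵ mol.
Fraction absorbed: 1 − 10^(−1.52) = 0.9698.
Photons absorbed: 0.9698 × 3.477×10⁻⁵ = 3.372×10⁻⁵ mol.
Product: Φ × n_abs = 0.881 × 3.372×10⁻⁵ = 2.971×10⁻⁵ mol.
Mass: 2.971×10⁻⁵ × 253.8 = 0.007540 g = 7.5 mg.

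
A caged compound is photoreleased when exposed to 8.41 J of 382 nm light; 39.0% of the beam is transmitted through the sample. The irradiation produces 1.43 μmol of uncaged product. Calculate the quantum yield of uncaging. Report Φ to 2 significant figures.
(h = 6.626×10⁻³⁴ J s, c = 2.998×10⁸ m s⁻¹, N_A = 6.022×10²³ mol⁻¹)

Product: 1.43 μmol = 1.43×10⁻⁶ mol.
Photon energy at 382 nm: hc/λ = (6.626×10⁻³⁴)(2.998×10⁸)/(382×10⁻⁹) = 5.200×10⁻¹⁹ J.
Photons incident: 8.41 / 5.200×10⁻¹⁹ = 1.617×10¹⁹, i.e. 1.617×10¹⁹/6.022×10²³ = 2.685×10⁻⁵ mol.
Fraction absorbed: 1 − 39.0/100 = 0.6100.
Photons absorbed: 0.6100 × 2.685×10⁻⁵ = 1.638×10⁻⁵ mol.
Φ = 1.43×10⁻⁶ mol / 1.638×10⁻⁵ mol photons = 0.087.

Φ = 0.087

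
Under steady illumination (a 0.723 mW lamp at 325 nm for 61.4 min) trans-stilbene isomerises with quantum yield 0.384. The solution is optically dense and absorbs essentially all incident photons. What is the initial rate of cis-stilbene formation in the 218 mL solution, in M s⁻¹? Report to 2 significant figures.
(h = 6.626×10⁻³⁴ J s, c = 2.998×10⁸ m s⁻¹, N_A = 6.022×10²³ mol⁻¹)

3.5×10⁻⁹ M s⁻¹

Photon energy at 325 nm: hc/λ = (6.626×10⁻³⁴)(2.998×10⁸)/(325×10⁻⁹) = 6.112×10⁻¹⁹ J.
Energy delivered: (0.723 mW)(3684 s) = 2.664 J.
Photons incident: 2.664 / 6.112×10⁻¹⁹ = 4.359×10¹⁸, i.e. 4.359×10¹⁸/6.022×10²³ = 7.238×10⁻⁶ mol.
Product formed: 0.384 × 7.238×10⁻⁶ = 2.779×10⁻⁶ mol.
Rate: 2.779×10⁻⁶ mol / (3684 s × 0.218 L) = 3.5×10⁻⁹ M s⁻¹.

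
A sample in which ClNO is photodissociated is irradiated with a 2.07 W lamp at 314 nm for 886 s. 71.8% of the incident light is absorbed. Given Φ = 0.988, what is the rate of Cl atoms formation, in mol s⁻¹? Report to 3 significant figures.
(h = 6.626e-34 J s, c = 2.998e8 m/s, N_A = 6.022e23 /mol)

3.85e-6 mol s⁻¹

Photon energy at 314 nm: hc/λ = (6.626e-34)(2.998e8)/(314e-9) = 6.326e-19 J.
Energy delivered: (2.07 W)(886 s) = 1834 J.
Photons incident: 1834 / 6.326e-19 = 2.899e21, i.e. 2.899e21/6.022e23 = 0.004814 mol.
Photons absorbed: 0.718 × 0.004814 = 0.003456 mol.
Product formed: 0.988 × 0.003456 = 0.003415 mol.
Rate: 0.003415 / 886 s = 3.85e-6 mol s⁻¹.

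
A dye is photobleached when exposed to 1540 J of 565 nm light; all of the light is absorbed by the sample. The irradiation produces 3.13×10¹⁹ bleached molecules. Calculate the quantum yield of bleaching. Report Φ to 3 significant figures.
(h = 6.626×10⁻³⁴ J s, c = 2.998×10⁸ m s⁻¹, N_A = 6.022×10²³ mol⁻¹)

Φ = 0.00715

Product: 3.13×10¹⁹ / 6.022×10²³ = 5.198×10⁻⁵ mol.
Photon energy at 565 nm: hc/λ = (6.626×10⁻³⁴)(2.998×10⁸)/(565×10⁻⁹) = 3.516×10⁻¹⁹ J.
Photons incident: 1540 / 3.516×10⁻¹⁹ = 4.380×10²¹, i.e. 4.380×10²¹/6.022×10²³ = 0.007273 mol.
Φ = 5.198×10⁻⁵ mol / 0.007273 mol photons = 0.00715.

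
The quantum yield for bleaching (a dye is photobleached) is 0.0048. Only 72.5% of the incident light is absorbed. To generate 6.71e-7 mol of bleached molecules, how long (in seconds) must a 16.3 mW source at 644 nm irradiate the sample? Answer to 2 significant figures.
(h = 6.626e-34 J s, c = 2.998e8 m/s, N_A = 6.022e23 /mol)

Photons that must be absorbed: 6.71e-7 / 0.0048 = 1.398e-4 mol.
Incident photons needed: 1.398e-4 / 0.725 = 1.928e-4 mol.
Photon energy: hc/λ = 3.085e-19 J; per mole, 1.858e5 J mol⁻¹.
Energy required: 1.928e-4 × 1.858e5 = 35.82 J.
Time: 35.82 J / 0.0163 W = 2200 s.

t ≈ 2200 s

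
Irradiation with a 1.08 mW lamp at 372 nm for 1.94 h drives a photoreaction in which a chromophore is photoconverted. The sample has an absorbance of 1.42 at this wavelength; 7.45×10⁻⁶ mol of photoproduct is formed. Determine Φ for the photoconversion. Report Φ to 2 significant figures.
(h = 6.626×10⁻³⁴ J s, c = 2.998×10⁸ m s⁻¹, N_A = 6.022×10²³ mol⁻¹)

Photon energy at 372 nm: hc/λ = (6.626×10⁻³⁴)(2.998×10⁸)/(372×10⁻⁹) = 5.340×10⁻¹⁹ J.
Energy delivered: (1.08 mW)(6984 s) = 7.543 J.
Photons incident: 7.543 / 5.340×10⁻¹⁹ = 1.413×10¹⁹, i.e. 1.413×10¹⁹/6.022×10²³ = 2.346×10⁻⁵ mol.
Fraction absorbed: 1 − 10^(−1.42) = 0.9620.
Photons absorbed: 0.9620 × 2.346×10⁻⁵ = 2.257×10⁻⁵ mol.
Φ = 7.45×10⁻⁶ mol / 2.257×10⁻⁵ mol photons = 0.33.

Φ = 0.33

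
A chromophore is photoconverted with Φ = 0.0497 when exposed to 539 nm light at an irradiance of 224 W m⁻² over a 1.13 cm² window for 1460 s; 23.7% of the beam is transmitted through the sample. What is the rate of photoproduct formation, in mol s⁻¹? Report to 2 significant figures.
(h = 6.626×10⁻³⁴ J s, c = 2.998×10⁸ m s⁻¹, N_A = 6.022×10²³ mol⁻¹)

4.3×10⁻⁹ mol s⁻¹

Photon energy at 539 nm: hc/λ = (6.626×10⁻³⁴)(2.998×10⁸)/(539×10⁻⁹) = 3.685×10⁻¹⁹ J.
Energy delivered: (224 W m⁻²)(1.13×10⁻⁴ m²)(1460 s) = 36.96 J.
Photons incident: 36.96 / 3.685×10⁻¹⁹ = 1.003×10²⁰, i.e. 1.003×10²⁰/6.022×10²³ = 1.666×10⁻⁴ mol.
Fraction absorbed: 1 − 23.7/100 = 0.7630.
Photons absorbed: 0.7630 × 1.666×10⁻⁴ = 1.271×10⁻⁴ mol.
Product formed: 0.0497 × 1.271×10⁻⁴ = 6.317×10⁻⁶ mol.
Rate: 6.317×10⁻⁶ / 1460 s = 4.3×10⁻⁹ mol s⁻¹.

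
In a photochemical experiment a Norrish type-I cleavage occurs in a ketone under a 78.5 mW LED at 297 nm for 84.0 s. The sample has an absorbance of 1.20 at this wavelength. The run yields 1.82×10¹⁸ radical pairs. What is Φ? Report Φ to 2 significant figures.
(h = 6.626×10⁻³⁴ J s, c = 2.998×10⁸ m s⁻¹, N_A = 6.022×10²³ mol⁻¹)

Φ = 0.20

Product: 1.82×10¹⁸ / 6.022×10²³ = 3.022×10⁻⁶ mol.
Photon energy at 297 nm: hc/λ = (6.626×10⁻³⁴)(2.998×10⁸)/(297×10⁻⁹) = 6.688×10⁻¹⁹ J.
Energy delivered: (78.5 mW)(84 s) = 6.594 J.
Photons incident: 6.594 / 6.688×10⁻¹⁹ = 9.859×10¹⁸, i.e. 9.859×10¹⁸/6.022×10²³ = 1.637×10⁻⁵ mol.
Fraction absorbed: 1 − 10^(−1.20) = 0.9369.
Photons absorbed: 0.9369 × 1.637×10⁻⁵ = 1.534×10⁻⁵ mol.
Φ = 3.022×10⁻⁶ mol / 1.534×10⁻⁵ mol photons = 0.20.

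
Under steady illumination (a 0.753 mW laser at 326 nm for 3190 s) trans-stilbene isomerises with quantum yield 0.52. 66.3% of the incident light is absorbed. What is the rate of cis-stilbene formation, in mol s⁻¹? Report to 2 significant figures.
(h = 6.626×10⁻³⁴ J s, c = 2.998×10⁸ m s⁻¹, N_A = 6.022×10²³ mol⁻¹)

Photon energy at 326 nm: hc/λ = (6.626×10⁻³⁴)(2.998×10⁸)/(326×10⁻⁹) = 6.093×10⁻¹⁹ J.
Energy delivered: (0.753 mW)(3190 s) = 2.402 J.
Photons incident: 2.402 / 6.093×10⁻¹⁹ = 3.942×10¹⁸, i.e. 3.942×10¹⁸/6.022×10²³ = 6.546×10⁻⁶ mol.
Photons absorbed: 0.663 × 6.546×10⁻⁶ = 4.340×10⁻⁶ mol.
Product formed: 0.52 × 4.340×10⁻⁶ = 2.257×10⁻⁶ mol.
Rate: 2.257×10⁻⁶ / 3190 s = 7.1×10⁻¹⁰ mol s⁻¹.

7.1×10⁻¹⁰ mol s⁻¹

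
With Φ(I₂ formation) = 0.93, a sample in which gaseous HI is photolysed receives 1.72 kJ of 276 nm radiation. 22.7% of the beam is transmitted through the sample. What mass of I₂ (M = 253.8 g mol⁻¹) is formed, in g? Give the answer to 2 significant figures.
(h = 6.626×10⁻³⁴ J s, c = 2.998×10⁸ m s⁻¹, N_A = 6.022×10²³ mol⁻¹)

0.72 g

Photon energy at 276 nm: hc/λ = (6.626×10⁻³⁴)(2.998×10⁸)/(276×10⁻⁹) = 7.197×10⁻¹⁹ J.
Incident energy: 1.72 kJ = 1720 J.
Photons incident: 1720 / 7.197×10⁻¹⁹ = 2.390×10²¹, i.e. 2.390×10²¹/6.022×10²³ = 0.003969 mol.
Fraction absorbed: 1 − 22.7/100 = 0.7730.
Photons absorbed: 0.7730 × 0.003969 = 0.003068 mol.
Product: Φ × n_abs = 0.93 × 0.003068 = 0.002853 mol.
Mass: 0.002853 × 253.8 = 0.7241 g = 0.72 g.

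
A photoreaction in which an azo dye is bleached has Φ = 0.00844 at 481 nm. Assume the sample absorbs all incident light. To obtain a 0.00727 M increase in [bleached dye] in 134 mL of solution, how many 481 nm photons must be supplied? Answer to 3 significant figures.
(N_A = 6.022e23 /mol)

6.95e22 photons

Product: (0.00727 M)(0.134 L) = 9.742e-4 mol.
Photons that must be absorbed: 9.742e-4 / 0.00844 = 0.1154 mol.
Photon count: 0.1154 × 6.022e23 = 6.95e22.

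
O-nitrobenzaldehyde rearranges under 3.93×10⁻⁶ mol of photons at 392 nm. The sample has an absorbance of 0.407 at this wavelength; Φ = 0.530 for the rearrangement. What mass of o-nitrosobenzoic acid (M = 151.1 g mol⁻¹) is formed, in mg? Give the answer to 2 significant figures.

0.19 mg

Fraction absorbed: 1 − 10^(−0.407) = 0.6083.
Photons absorbed: 0.6083 × 3.93×10⁻⁶ = 2.391×10⁻⁶ mol.
Product: Φ × n_abs = 0.530 × 2.391×10⁻⁶ = 1.267×10⁻⁶ mol.
Mass: 1.267×10⁻⁶ × 151.1 = 1.914×10⁻⁴ g = 0.19 mg.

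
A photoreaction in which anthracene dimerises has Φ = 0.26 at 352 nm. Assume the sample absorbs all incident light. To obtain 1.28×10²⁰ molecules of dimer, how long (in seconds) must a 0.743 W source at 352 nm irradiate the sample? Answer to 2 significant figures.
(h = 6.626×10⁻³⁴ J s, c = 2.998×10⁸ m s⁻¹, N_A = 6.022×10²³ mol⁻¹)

t ≈ 370 s

Product: 1.28×10²⁰ / 6.022×10²³ = 2.126×10⁻⁴ mol.
Photons that must be absorbed: 2.126×10⁻⁴ / 0.26 = 8.177×10⁻⁴ mol.
Photon energy: hc/λ = 5.643×10⁻¹⁹ J; per mole, 3.398×10⁵ J mol⁻¹.
Energy required: 8.177×10⁻⁴ × 3.398×10⁵ = 277.9 J.
Time: 277.9 J / 0.743 W = 370 s.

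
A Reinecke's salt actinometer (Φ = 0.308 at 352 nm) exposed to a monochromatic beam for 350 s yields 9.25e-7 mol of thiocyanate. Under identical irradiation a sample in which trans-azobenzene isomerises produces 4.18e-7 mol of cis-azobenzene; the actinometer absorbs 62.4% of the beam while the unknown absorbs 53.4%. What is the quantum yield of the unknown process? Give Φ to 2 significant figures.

Φ = 0.16

Photons absorbed by the actinometer: 9.25e-7 / 0.308 = 3.003e-6 mol.
Incident flux: 3.003e-6 / 0.624 = 4.813e-6 einstein.
Absorbed by unknown: 0.534 × 4.813e-6 = 2.570e-6 mol.
Φ(unknown) = 4.18e-7 / 2.570e-6 = 0.16.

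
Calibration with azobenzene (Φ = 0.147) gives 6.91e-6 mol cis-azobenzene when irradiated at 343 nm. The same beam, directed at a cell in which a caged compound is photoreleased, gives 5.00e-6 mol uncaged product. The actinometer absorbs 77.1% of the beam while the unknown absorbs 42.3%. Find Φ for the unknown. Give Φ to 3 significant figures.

Φ = 0.194

Photons absorbed by the actinometer: 6.91e-6 / 0.147 = 4.701e-5 mol.
Incident flux: 4.701e-5 / 0.771 = 6.097e-5 einstein.
Absorbed by unknown: 0.423 × 6.097e-5 = 2.579e-5 mol.
Φ(unknown) = 5.00e-6 / 2.579e-5 = 0.194.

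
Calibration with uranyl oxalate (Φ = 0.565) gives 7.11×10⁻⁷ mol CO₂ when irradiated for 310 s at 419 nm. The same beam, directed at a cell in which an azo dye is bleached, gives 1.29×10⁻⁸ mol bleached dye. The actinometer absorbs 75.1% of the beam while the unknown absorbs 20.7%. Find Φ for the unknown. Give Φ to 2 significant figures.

Photons absorbed by the actinometer: 7.11×10⁻⁷ / 0.565 = 1.258×10⁻⁶ mol.
Incident flux: 1.258×10⁻⁶ / 0.751 = 1.675×10⁻⁶ einstein.
Absorbed by unknown: 0.207 × 1.675×10⁻⁶ = 3.467×10⁻⁷ mol.
Φ(unknown) = 1.29×10⁻⁸ / 3.467×10⁻⁷ = 0.037.

Φ = 0.037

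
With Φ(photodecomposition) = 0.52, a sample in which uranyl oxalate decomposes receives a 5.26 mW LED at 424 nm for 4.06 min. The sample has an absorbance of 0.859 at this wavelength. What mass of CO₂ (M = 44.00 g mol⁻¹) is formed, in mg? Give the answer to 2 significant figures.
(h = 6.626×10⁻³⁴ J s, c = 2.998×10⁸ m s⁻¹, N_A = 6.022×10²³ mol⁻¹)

0.090 mg

Photon energy at 424 nm: hc/λ = (6.626×10⁻³⁴)(2.998×10⁸)/(424×10⁻⁹) = 4.685×10⁻¹⁹ J.
Energy delivered: (5.26 mW)(243.6 s) = 1.281 J.
Photons incident: 1.281 / 4.685×10⁻¹⁹ = 2.734×10¹⁸, i.e. 2.734×10¹⁸/6.022×10²³ = 4.540×10⁻⁶ mol.
Fraction absorbed: 1 − 10^(−0.859) = 0.8616.
Photons absorbed: 0.8616 × 4.540×10⁻⁶ = 3.912×10⁻⁶ mol.
Product: Φ × n_abs = 0.52 × 3.912×10⁻⁶ = 2.034×10⁻⁶ mol.
Mass: 2.034×10⁻⁶ × 44.00 = 8.950×10⁻⁵ g = 0.090 mg.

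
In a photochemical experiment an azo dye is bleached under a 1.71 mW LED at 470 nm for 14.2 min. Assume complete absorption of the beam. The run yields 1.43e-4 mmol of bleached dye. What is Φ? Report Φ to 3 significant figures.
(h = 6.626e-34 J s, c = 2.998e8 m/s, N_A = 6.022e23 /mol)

Product: 1.43e-4 mmol = 1.43e-7 mol.
Photon energy at 470 nm: hc/λ = (6.626e-34)(2.998e8)/(470e-9) = 4.227e-19 J.
Energy delivered: (1.71 mW)(852 s) = 1.457 J.
Photons incident: 1.457 / 4.227e-19 = 3.447e18, i.e. 3.447e18/6.022e23 = 5.724e-6 mol.
Φ = 1.43e-7 mol / 5.724e-6 mol photons = 0.0250.

Φ = 0.0250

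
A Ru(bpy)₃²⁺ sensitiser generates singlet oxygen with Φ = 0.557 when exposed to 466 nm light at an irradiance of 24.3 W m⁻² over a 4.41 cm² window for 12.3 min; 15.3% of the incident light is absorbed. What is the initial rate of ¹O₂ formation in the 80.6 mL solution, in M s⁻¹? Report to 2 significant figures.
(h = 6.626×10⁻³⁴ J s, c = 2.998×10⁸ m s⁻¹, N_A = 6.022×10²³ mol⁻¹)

Photon energy at 466 nm: hc/λ = (6.626×10⁻³⁴)(2.998×10⁸)/(466×10⁻⁹) = 4.263×10⁻¹⁹ J.
Energy delivered: (24.3 W m⁻²)(4.41×10⁻⁴ m²)(738 s) = 7.909 J.
Photons incident: 7.909 / 4.263×10⁻¹⁹ = 1.855×10¹⁹, i.e. 1.855×10¹⁹/6.022×10²³ = 3.080×10⁻⁵ mol.
Photons absorbed: 0.153 × 3.080×10⁻⁵ = 4.712×10⁻⁶ mol.
Product formed: 0.557 × 4.712×10⁻⁶ = 2.625×10⁻⁶ mol.
Rate: 2.625×10⁻⁶ mol / (738 s × 0.0806 L) = 4.4×10⁻⁸ M s⁻¹.

4.4×10⁻⁸ M s⁻¹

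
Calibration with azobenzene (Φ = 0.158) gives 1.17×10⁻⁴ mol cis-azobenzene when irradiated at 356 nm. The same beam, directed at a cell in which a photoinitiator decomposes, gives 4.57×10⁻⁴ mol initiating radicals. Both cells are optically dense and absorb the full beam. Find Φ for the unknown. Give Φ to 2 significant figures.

Photons absorbed by the actinometer: 1.17×10⁻⁴ / 0.158 = 7.405×10⁻⁴ mol.
Φ(unknown) = 4.57×10⁻⁴ / 7.405×10⁻⁴ = 0.62.

Φ = 0.62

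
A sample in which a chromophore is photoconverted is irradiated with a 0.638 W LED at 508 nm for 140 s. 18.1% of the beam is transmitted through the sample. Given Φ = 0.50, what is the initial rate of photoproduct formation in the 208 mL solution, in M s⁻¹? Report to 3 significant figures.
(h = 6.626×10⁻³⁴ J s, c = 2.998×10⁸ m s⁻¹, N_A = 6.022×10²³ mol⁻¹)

5.33×10⁻⁶ M s⁻¹

Photon energy at 508 nm: hc/λ = (6.626×10⁻³⁴)(2.998×10⁸)/(508×10⁻⁹) = 3.910×10⁻¹⁹ J.
Energy delivered: (0.638 W)(140 s) = 89.32 J.
Photons incident: 89.32 / 3.910×10⁻¹⁹ = 2.284×10²⁰, i.e. 2.284×10²⁰/6.022×10²³ = 3.793×10⁻⁴ mol.
Fraction absorbed: 1 − 18.1/100 = 0.8190.
Photons absorbed: 0.8190 × 3.793×10⁻⁴ = 3.106×10⁻⁴ mol.
Product formed: 0.50 × 3.106×10⁻⁴ = 1.553×10⁻⁴ mol.
Rate: 1.553×10⁻⁴ mol / (140 s × 0.208 L) = 5.33×10⁻⁶ M s⁻¹.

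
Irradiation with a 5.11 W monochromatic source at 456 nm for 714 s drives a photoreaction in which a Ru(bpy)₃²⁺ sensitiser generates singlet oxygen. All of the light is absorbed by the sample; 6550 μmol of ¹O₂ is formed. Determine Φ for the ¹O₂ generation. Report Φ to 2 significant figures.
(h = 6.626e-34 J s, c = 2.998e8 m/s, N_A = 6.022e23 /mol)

Product: 6550 μmol = 0.00655 mol.
Photon energy at 456 nm: hc/λ = (6.626e-34)(2.998e8)/(456e-9) = 4.356e-19 J.
Energy delivered: (5.11 W)(714 s) = 3649 J.
Photons incident: 3649 / 4.356e-19 = 8.377e21, i.e. 8.377e21/6.022e23 = 0.01391 mol.
Φ = 0.00655 mol / 0.01391 mol photons = 0.47.

Φ = 0.47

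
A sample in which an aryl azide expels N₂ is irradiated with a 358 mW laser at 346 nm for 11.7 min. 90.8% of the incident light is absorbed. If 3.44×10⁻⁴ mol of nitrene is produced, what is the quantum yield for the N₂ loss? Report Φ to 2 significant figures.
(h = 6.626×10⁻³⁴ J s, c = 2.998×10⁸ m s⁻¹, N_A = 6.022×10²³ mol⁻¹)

Photon energy at 346 nm: hc/λ = (6.626×10⁻³⁴)(2.998×10⁸)/(346×10⁻⁹) = 5.741×10⁻¹⁹ J.
Energy delivered: (358 mW)(702 s) = 251.3 J.
Photons incident: 251.3 / 5.741×10⁻¹⁹ = 4.377×10²⁰, i.e. 4.377×10²⁰/6.022×10²³ = 7.268×10⁻⁴ mol.
Photons absorbed: 0.908 × 7.268×10⁻⁴ = 6.599×10⁻⁴ mol.
Φ = 3.44×10⁻⁴ mol / 6.599×10⁻⁴ mol photons = 0.52.

Φ = 0.52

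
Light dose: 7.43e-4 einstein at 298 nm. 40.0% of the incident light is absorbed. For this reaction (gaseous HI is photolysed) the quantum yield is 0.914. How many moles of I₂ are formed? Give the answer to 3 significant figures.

2.72e-4 mol

Photons absorbed: 0.400 × 7.43e-4 = 2.972e-4 mol.
Product: Φ × n_abs = 0.914 × 2.972e-4 = 2.716e-4 mol.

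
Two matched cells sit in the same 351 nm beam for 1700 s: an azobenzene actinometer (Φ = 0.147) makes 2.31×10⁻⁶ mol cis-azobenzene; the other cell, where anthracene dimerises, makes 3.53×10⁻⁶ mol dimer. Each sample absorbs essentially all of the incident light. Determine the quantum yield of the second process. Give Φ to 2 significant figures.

Φ = 0.22

Photons absorbed by the actinometer: 2.31×10⁻⁶ / 0.147 = 1.571×10⁻⁵ mol.
Φ(unknown) = 3.53×10⁻⁶ / 1.571×10⁻⁵ = 0.22.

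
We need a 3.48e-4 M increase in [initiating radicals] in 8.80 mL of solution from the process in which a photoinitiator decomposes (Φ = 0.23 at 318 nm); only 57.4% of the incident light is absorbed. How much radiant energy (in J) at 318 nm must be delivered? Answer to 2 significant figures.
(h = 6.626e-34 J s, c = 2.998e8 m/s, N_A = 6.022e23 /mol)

8.7 J

Product: (3.48e-4 M)(0.0088 L) = 3.062e-6 mol.
Photons that must be absorbed: 3.062e-6 / 0.23 = 1.331e-5 mol.
Incident photons needed: 1.331e-5 / 0.574 = 2.319e-5 mol.
Photon energy: hc/λ = 6.247e-19 J; per mole, 3.762e5 J mol⁻¹.
Energy required: 2.319e-5 × 3.762e5 = 8.7 J.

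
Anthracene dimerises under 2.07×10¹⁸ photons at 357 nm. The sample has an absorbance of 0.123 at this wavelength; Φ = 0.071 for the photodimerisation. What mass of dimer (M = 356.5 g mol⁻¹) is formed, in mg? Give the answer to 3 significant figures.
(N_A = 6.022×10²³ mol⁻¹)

Moles of photons: 2.07×10¹⁸ / 6.022×10²³ = 3.437×10⁻⁶ mol.
Fraction absorbed: 1 − 10^(−0.123) = 0.2466.
Photons absorbed: 0.2466 × 3.437×10⁻⁶ = 8.476×10⁻⁷ mol.
Product: Φ × n_abs = 0.071 × 8.476×10⁻⁷ = 6.018×10⁻⁸ mol.
Mass: 6.018×10⁻⁸ × 356.5 = 2.145×10⁻⁵ g = 0.0215 mg.

0.0215 mg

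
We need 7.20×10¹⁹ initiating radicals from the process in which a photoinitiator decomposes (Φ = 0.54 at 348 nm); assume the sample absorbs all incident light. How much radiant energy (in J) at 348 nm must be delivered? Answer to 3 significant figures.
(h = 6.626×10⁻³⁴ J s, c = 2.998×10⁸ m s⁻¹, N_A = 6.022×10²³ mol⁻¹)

76.1 J

Product: 7.20×10¹⁹ / 6.022×10²³ = 1.196×10⁻⁴ mol.
Photons that must be absorbed: 1.196×10⁻⁴ / 0.54 = 2.215×10⁻⁴ mol.
Photon energy: hc/λ = 5.708×10⁻¹⁹ J; per mole, 3.437×10⁵ J mol⁻¹.
Energy required: 2.215×10⁻⁴ × 3.437×10⁵ = 76.1 J.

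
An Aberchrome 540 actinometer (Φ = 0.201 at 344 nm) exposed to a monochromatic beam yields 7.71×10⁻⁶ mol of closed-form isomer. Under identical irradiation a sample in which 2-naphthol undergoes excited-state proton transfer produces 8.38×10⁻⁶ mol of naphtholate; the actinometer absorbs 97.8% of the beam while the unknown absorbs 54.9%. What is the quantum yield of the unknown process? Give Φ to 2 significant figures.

Φ = 0.39

Photons absorbed by the actinometer: 7.71×10⁻⁶ / 0.201 = 3.836×10⁻⁵ mol.
Incident flux: 3.836×10⁻⁵ / 0.978 = 3.922×10⁻⁵ einstein.
Absorbed by unknown: 0.549 × 3.922×10⁻⁵ = 2.153×10⁻⁵ mol.
Φ(unknown) = 8.38×10⁻⁶ / 2.153×10⁻⁵ = 0.39.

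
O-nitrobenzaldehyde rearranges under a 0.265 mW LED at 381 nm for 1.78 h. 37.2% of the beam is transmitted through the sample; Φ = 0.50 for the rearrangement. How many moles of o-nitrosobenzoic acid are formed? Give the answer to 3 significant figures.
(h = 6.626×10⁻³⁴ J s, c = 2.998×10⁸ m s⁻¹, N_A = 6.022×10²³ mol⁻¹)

1.70×10⁻⁶ mol

Photon energy at 381 nm: hc/λ = (6.626×10⁻³⁴)(2.998×10⁸)/(381×10⁻⁹) = 5.214×10⁻¹⁹ J.
Energy delivered: (0.265 mW)(6408 s) = 1.698 J.
Photons incident: 1.698 / 5.214×10⁻¹⁹ = 3.257×10¹⁸, i.e. 3.257×10¹⁸/6.022×10²³ = 5.409×10⁻⁶ mol.
Fraction absorbed: 1 − 37.2/100 = 0.6280.
Photons absorbed: 0.6280 × 5.409×10⁻⁶ = 3.397×10⁻⁶ mol.
Product: Φ × n_abs = 0.50 × 3.397×10⁻⁶ = 1.699×10⁻⁶ mol.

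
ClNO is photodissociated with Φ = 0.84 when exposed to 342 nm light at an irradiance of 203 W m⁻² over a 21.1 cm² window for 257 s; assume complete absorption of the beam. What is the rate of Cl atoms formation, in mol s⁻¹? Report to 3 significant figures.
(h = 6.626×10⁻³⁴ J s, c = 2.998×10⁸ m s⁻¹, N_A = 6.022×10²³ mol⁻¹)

1.03×10⁻⁶ mol s⁻¹

Photon energy at 342 nm: hc/λ = (6.626×10⁻³⁴)(2.998×10⁸)/(342×10⁻⁹) = 5.808×10⁻¹⁹ J.
Energy delivered: (203 W m⁻²)(21.1×10⁻⁴ m²)(257 s) = 110.1 J.
Photons incident: 110.1 / 5.808×10⁻¹⁹ = 1.896×10²⁰, i.e. 1.896×10²⁰/6.022×10²³ = 3.148×10⁻⁴ mol.
Product formed: 0.84 × 3.148×10⁻⁴ = 2.644×10⁻⁴ mol.
Rate: 2.644×10⁻⁴ / 257 s = 1.03×10⁻⁶ mol s⁻¹.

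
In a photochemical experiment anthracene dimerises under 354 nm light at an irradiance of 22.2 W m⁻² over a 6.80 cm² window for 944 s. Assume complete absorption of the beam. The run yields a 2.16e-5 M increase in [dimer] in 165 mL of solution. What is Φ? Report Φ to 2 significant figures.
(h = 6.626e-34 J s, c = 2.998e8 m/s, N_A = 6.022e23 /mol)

Φ = 0.085

Product: (2.16e-5 M)(0.165 L) = 3.564e-6 mol.
Photon energy at 354 nm: hc/λ = (6.626e-34)(2.998e8)/(354e-9) = 5.612e-19 J.
Energy delivered: (22.2 W m⁻²)(6.80e-4 m²)(944 s) = 14.25 J.
Photons incident: 14.25 / 5.612e-19 = 2.539e19, i.e. 2.539e19/6.022e23 = 4.216e-5 mol.
Φ = 3.564e-6 mol / 4.216e-5 mol photons = 0.085.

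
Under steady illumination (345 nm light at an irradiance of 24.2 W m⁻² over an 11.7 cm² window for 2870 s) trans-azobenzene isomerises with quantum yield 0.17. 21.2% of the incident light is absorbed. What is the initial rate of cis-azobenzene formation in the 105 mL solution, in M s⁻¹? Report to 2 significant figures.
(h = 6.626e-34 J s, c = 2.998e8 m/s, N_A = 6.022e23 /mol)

Photon energy at 345 nm: hc/λ = (6.626e-34)(2.998e8)/(345e-9) = 5.758e-19 J.
Energy delivered: (24.2 W m⁻²)(11.7e-4 m²)(2870 s) = 81.26 J.
Photons incident: 81.26 / 5.758e-19 = 1.411e20, i.e. 1.411e20/6.022e23 = 2.343e-4 mol.
Photons absorbed: 0.212 × 2.343e-4 = 4.967e-5 mol.
Product formed: 0.17 × 4.967e-5 = 8.444e-6 mol.
Rate: 8.444e-6 mol / (2870 s × 0.105 L) = 2.8e-8 M s⁻¹.

2.8e-8 M s⁻¹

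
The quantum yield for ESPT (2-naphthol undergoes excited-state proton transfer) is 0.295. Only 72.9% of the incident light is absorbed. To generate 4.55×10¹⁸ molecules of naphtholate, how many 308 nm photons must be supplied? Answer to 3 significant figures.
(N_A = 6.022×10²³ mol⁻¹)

Product: 4.55×10¹⁸ / 6.022×10²³ = 7.556×10⁻⁶ mol.
Photons that must be absorbed: 7.556×10⁻⁶ / 0.295 = 2.561×10⁻⁵ mol.
Incident photons needed: 2.561×10⁻⁵ / 0.729 = 3.513×10⁻⁵ mol.
Photon count: 3.513×10⁻⁵ × 6.022×10²³ = 2.12×10¹⁹.

2.12×10¹⁹ photons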